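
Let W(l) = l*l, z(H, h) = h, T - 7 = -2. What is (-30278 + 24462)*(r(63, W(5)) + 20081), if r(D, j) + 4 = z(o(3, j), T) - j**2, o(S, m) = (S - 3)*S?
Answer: -113161912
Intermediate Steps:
T = 5 (T = 7 - 2 = 5)
o(S, m) = S*(-3 + S) (o(S, m) = (-3 + S)*S = S*(-3 + S))
W(l) = l**2
r(D, j) = 1 - j**2 (r(D, j) = -4 + (5 - j**2) = 1 - j**2)
(-30278 + 24462)*(r(63, W(5)) + 20081) = (-30278 + 24462)*((1 - (5**2)**2) + 20081) = -5816*((1 - 1*25**2) + 20081) = -5816*((1 - 1*625) + 20081) = -5816*((1 - 625) + 20081) = -5816*(-624 + 20081) = -5816*19457 = -113161912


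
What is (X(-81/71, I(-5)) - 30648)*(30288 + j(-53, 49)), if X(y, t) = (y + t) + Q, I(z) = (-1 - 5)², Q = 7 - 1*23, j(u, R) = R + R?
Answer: -66079492234/71 ≈ -9.3070e+8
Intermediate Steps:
j(u, R) = 2*R
Q = -16 (Q = 7 - 23 = -16)
I(z) = 36 (I(z) = (-6)² = 36)
X(y, t) = -16 + t + y (X(y, t) = (y + t) - 16 = (t + y) - 16 = -16 + t + y)
(X(-81/71, I(-5)) - 30648)*(30288 + j(-53, 49)) = ((-16 + 36 - 81/71) - 30648)*(30288 + 2*49) = ((-16 + 36 - 81*1/71) - 30648)*(30288 + 98) = ((-16 + 36 - 81/71) - 30648)*30386 = (1339/71 - 30648)*30386 = -2174669/71*30386 = -66079492234/71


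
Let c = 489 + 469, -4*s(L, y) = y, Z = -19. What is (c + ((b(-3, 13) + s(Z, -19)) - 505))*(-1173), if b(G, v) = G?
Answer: -2133687/4 ≈ -5.3342e+5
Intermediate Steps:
s(L, y) = -y/4
c = 958
(c + ((b(-3, 13) + s(Z, -19)) - 505))*(-1173) = (958 + ((-3 - ¼*(-19)) - 505))*(-1173) = (958 + ((-3 + 19/4) - 505))*(-1173) = (958 + (7/4 - 505))*(-1173) = (958 - 2013/4)*(-1173) = (1819/4)*(-1173) = -2133687/4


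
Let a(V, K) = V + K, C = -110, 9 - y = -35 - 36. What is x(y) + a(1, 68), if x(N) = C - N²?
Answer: -6441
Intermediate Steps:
y = 80 (y = 9 - (-35 - 36) = 9 - 1*(-71) = 9 + 71 = 80)
a(V, K) = K + V
x(N) = -110 - N²
x(y) + a(1, 68) = (-110 - 1*80²) + (68 + 1) = (-110 - 1*6400) + 69 = (-110 - 6400) + 69 = -6510 + 69 = -6441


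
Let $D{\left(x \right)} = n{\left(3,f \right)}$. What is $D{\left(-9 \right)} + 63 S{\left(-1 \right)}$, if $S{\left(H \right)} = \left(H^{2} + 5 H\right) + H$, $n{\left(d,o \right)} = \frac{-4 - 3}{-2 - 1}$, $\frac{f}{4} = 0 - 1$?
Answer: $- \frac{938}{3} \approx -312.67$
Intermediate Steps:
$f = -4$ ($f = 4 \left(0 - 1\right) = 4 \left(-1\right) = -4$)
$n{\left(d,o \right)} = \frac{7}{3}$ ($n{\left(d,o \right)} = - \frac{7}{-3} = \left(-7\right) \left(- \frac{1}{3}\right) = \frac{7}{3}$)
$D{\left(x \right)} = \frac{7}{3}$
$S{\left(H \right)} = H^{2} + 6 H$
$D{\left(-9 \right)} + 63 S{\left(-1 \right)} = \frac{7}{3} + 63 \left(- (6 - 1)\right) = \frac{7}{3} + 63 \left(\left(-1\right) 5\right) = \frac{7}{3} + 63 \left(-5\right) = \frac{7}{3} - 315 = - \frac{938}{3}$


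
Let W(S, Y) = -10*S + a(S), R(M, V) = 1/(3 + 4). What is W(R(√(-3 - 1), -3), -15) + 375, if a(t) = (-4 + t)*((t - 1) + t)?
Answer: 18440/49 ≈ 376.33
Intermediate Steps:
a(t) = (-1 + 2*t)*(-4 + t) (a(t) = (-4 + t)*((-1 + t) + t) = (-4 + t)*(-1 + 2*t) = (-1 + 2*t)*(-4 + t))
R(M, V) = ⅐ (R(M, V) = 1/7 = ⅐)
W(S, Y) = 4 - 19*S + 2*S² (W(S, Y) = -10*S + (4 - 9*S + 2*S²) = 4 - 19*S + 2*S²)
W(R(√(-3 - 1), -3), -15) + 375 = (4 - 19*⅐ + 2*(⅐)²) + 375 = (4 - 19/7 + 2*(1/49)) + 375 = (4 - 19/7 + 2/49) + 375 = 65/49 + 375 = 18440/49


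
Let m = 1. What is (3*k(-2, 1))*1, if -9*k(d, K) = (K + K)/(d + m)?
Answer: ⅔ ≈ 0.66667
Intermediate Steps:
k(d, K) = -2*K/(9*(1 + d)) (k(d, K) = -(K + K)/(9*(d + 1)) = -2*K/(9*(1 + d)))
(3*k(-2, 1))*1 = (3*(-2*1/(9 + 9*(-2))))*1 = (3*(-2*1/(9 - 18)))*1 = (3*(-2*1/(-9)))*1 = (3*(-2*1*(-⅑)))*1 = (3*(2/9))*1 = (⅔)*1 = ⅔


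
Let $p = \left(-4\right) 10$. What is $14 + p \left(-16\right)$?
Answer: $654$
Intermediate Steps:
$p = -40$
$14 + p \left(-16\right) = 14 - -640 = 14 + 640 = 654$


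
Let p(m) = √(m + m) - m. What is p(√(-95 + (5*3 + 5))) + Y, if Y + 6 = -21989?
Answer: -21995 - 5*I*√3 + 3^(¼)*√10*√I ≈ -21992.0 - 5.7174*I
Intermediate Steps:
Y = -21995 (Y = -6 - 21989 = -21995)
p(m) = -m + √2*√m (p(m) = √(2*m) - m = √2*√m - m = -m + √2*√m)
p(√(-95 + (5*3 + 5))) + Y = (-√(-95 + (5*3 + 5)) + √2*√(√(-95 + (5*3 + 5)))) - 21995 = (-√(-95 + (15 + 5)) + √2*√(√(-95 + (15 + 5)))) - 21995 = (-√(-95 + 20) + √2*√(√(-95 + 20))) - 21995 = (-√(-75) + √2*√(√(-75))) - 21995 = (-5*I*√3 + √2*√(5*I*√3)) - 21995 = (-5*I*√3 + √2*(3^(¼)*√5*√I)) - 21995 = (-5*I*√3 + 3^(¼)*√10*√I) - 21995 = -21995 - 5*I*√3 + 3^(¼)*√10*√I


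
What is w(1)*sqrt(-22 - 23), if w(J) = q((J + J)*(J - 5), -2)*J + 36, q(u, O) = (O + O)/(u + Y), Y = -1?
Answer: 328*I*sqrt(5)/3 ≈ 244.48*I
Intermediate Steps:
q(u, O) = 2*O/(-1 + u) (q(u, O) = (O + O)/(u - 1) = (2*O)/(-1 + u) = 2*O/(-1 + u))
w(J) = 36 - 4*J/(-1 + 2*J*(-5 + J)) (w(J) = (2*(-2)/(-1 + (J + J)*(J - 5)))*J + 36 = (2*(-2)/(-1 + (2*J)*(-5 + J)))*J + 36 = (2*(-2)/(-1 + 2*J*(-5 + J)))*J + 36 = (-4/(-1 + 2*J*(-5 + J)))*J + 36 = -4*J/(-1 + 2*J*(-5 + J)) + 36 = 36 - 4*J/(-1 + 2*J*(-5 + J)))
w(1)*sqrt(-22 - 23) = (4*(-9 - 1*1 + 18*1*(-5 + 1))/(-1 + 2*1*(-5 + 1)))*sqrt(-22 - 23) = (4*(-9 - 1 + 18*1*(-4))/(-1 + 2*1*(-4)))*sqrt(-45) = (4*(-9 - 1 - 72)/(-1 - 8))*(3*I*sqrt(5)) = (4*(-82)/(-9))*(3*I*sqrt(5)) = (4*(-1/9)*(-82))*(3*I*sqrt(5)) = 328*(3*I*sqrt(5))/9 = 328*I*sqrt(5)/3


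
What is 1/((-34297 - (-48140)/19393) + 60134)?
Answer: 19393/501105081 ≈ 3.8700e-5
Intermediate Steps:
1/((-34297 - (-48140)/19393) + 60134) = 1/((-34297 - 1*(-48140/19393)) + 60134) = 1/((-34297 + 48140/19393) + 60134) = 1/(-665073581/19393 + 60134) = 1/(501105081/19393) = 19393/501105081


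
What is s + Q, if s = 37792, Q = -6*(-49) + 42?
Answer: 38128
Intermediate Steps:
Q = 336 (Q = 294 + 42 = 336)
s + Q = 37792 + 336 = 38128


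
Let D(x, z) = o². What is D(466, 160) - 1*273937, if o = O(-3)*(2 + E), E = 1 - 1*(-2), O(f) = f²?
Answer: -271912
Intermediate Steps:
E = 3 (E = 1 + 2 = 3)
o = 45 (o = (-3)²*(2 + 3) = 9*5 = 45)
D(x, z) = 2025 (D(x, z) = 45² = 2025)
D(466, 160) - 1*273937 = 2025 - 1*273937 = 2025 - 273937 = -271912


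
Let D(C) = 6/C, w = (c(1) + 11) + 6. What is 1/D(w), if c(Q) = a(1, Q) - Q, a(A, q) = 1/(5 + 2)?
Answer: 113/42 ≈ 2.6905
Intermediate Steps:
a(A, q) = ⅐ (a(A, q) = 1/7 = ⅐)
c(Q) = ⅐ - Q
w = 113/7 (w = ((⅐ - 1*1) + 11) + 6 = ((⅐ - 1) + 11) + 6 = (-6/7 + 11) + 6 = 71/7 + 6 = 113/7 ≈ 16.143)
1/D(w) = 1/(6/(113/7)) = 1/(6*(7/113)) = 1/(42/113) = 113/42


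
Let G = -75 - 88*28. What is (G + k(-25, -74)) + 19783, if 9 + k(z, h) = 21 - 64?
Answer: 17192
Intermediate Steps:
k(z, h) = -52 (k(z, h) = -9 + (21 - 64) = -9 - 43 = -52)
G = -2539 (G = -75 - 2464 = -2539)
(G + k(-25, -74)) + 19783 = (-2539 - 52) + 19783 = -2591 + 19783 = 17192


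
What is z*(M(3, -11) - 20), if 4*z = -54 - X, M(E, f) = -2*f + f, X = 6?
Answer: 135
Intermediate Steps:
M(E, f) = -f
z = -15 (z = (-54 - 1*6)/4 = (-54 - 6)/4 = (¼)*(-60) = -15)
z*(M(3, -11) - 20) = -15*(-1*(-11) - 20) = -15*(11 - 20) = -15*(-9) = 135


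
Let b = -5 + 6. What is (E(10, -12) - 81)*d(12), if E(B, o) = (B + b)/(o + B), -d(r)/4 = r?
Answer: 4152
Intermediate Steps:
d(r) = -4*r
b = 1
E(B, o) = (1 + B)/(B + o) (E(B, o) = (B + 1)/(o + B) = (1 + B)/(B + o))
(E(10, -12) - 81)*d(12) = ((1 + 10)/(10 - 12) - 81)*(-4*12) = (11/(-2) - 81)*(-48) = (-1/2*11 - 81)*(-48) = (-11/2 - 81)*(-48) = -173/2*(-48) = 4152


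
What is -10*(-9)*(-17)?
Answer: -1530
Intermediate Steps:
-10*(-9)*(-17) = 90*(-17) = -1530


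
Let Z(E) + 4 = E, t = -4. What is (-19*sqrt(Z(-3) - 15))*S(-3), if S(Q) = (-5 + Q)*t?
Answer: -608*I*sqrt(22) ≈ -2851.8*I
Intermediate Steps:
Z(E) = -4 + E
S(Q) = 20 - 4*Q (S(Q) = (-5 + Q)*(-4) = 20 - 4*Q)
(-19*sqrt(Z(-3) - 15))*S(-3) = (-19*sqrt((-4 - 3) - 15))*(20 - 4*(-3)) = (-19*sqrt(-7 - 15))*(20 + 12) = -19*I*sqrt(22)*32 = -608*I*sqrt(22)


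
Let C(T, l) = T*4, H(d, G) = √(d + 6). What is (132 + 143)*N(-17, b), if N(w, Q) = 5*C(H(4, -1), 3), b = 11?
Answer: 5500*√10 ≈ 17393.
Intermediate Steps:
H(d, G) = √(6 + d)
C(T, l) = 4*T
N(w, Q) = 20*√10 (N(w, Q) = 5*(4*√(6 + 4)) = 5*(4*√10) = 20*√10)
(132 + 143)*N(-17, b) = (132 + 143)*(20*√10) = 275*(20*√10) = 5500*√10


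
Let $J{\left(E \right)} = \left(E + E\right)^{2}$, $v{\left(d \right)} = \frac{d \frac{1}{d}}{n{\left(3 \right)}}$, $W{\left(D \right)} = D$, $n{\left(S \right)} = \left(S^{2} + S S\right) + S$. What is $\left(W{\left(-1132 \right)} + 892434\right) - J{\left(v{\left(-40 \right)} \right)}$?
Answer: $\frac{393064178}{441} \approx 8.913 \cdot 10^{5}$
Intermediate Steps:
$n{\left(S \right)} = S + 2 S^{2}$ ($n{\left(S \right)} = \left(S^{2} + S^{2}\right) + S = 2 S^{2} + S = S + 2 S^{2}$)
$v{\left(d \right)} = \frac{1}{21}$ ($v{\left(d \right)} = \frac{d \frac{1}{d}}{3 \left(1 + 2 \cdot 3\right)} = 1 \frac{1}{3 \left(1 + 6\right)} = 1 \frac{1}{3 \cdot 7} = 1 \cdot \frac{1}{21} = \frac{1}{21}$)
$J{\left(E \right)} = 4 E^{2}$ ($J{\left(E \right)} = \left(2 E\right)^{2} = 4 E^{2}$)
$\left(W{\left(-1132 \right)} + 892434\right) - J{\left(v{\left(-40 \right)} \right)} = \left(-1132 + 892434\right) - \frac{4}{441} = 891302 - 4 \cdot \frac{1}{441} = 891302 - \frac{4}{441} = \frac{393064178}{441}$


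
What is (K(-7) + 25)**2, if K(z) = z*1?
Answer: 324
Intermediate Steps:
K(z) = z
(K(-7) + 25)**2 = (-7 + 25)**2 = 18**2 = 324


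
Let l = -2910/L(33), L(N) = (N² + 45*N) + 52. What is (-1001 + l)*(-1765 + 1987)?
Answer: -292100496/1313 ≈ -2.2247e+5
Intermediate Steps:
L(N) = 52 + N² + 45*N
l = -1455/1313 (l = -2910/(52 + 33² + 45*33) = -2910/(52 + 1089 + 1485) = -2910/2626 = -2910*1/2626 = -1455/1313 ≈ -1.1081)
(-1001 + l)*(-1765 + 1987) = (-1001 - 1455/1313)*(-1765 + 1987) = -1315768/1313*222 = -292100496/1313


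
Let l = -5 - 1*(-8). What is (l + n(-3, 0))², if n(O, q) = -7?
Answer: 16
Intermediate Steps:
l = 3 (l = -5 + 8 = 3)
(l + n(-3, 0))² = (3 - 7)² = (-4)² = 16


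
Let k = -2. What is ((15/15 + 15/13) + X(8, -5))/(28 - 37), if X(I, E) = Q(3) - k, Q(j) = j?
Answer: -31/39 ≈ -0.79487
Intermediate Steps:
X(I, E) = 5 (X(I, E) = 3 - 1*(-2) = 3 + 2 = 5)
((15/15 + 15/13) + X(8, -5))/(28 - 37) = ((15/15 + 15/13) + 5)/(28 - 37) = ((15*(1/15) + 15*(1/13)) + 5)/(-9) = ((1 + 15/13) + 5)*(-⅑) = (28/13 + 5)*(-⅑) = (93/13)*(-⅑) = -31/39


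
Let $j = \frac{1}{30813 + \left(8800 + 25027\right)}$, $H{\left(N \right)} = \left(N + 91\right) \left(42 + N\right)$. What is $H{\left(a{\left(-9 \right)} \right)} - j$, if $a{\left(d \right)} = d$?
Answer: $\frac{174915839}{64640} \approx 2706.0$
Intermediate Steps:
$H{\left(N \right)} = \left(42 + N\right) \left(91 + N\right)$ ($H{\left(N \right)} = \left(91 + N\right) \left(42 + N\right) = \left(42 + N\right) \left(91 + N\right)$)
$j = \frac{1}{64640}$ ($j = \frac{1}{30813 + 33827} = \frac{1}{64640} \approx 1.547 \cdot 10^{-5}$)
$H{\left(a{\left(-9 \right)} \right)} - j = \left(3822 + \left(-9\right)^{2} + 133 \left(-9\right)\right) - \frac{1}{64640} = \left(3822 + 81 - 1197\right) - \frac{1}{64640} = 2706 - \frac{1}{64640} = \frac{174915839}{64640}$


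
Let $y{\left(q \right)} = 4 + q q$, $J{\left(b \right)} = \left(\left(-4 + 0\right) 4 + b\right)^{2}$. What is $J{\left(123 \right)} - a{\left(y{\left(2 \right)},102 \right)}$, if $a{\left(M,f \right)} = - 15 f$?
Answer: $12979$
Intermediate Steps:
$J{\left(b \right)} = \left(-16 + b\right)^{2}$ ($J{\left(b \right)} = \left(\left(-4\right) 4 + b\right)^{2} = \left(-16 + b\right)^{2}$)
$y{\left(q \right)} = 4 + q^{2}$
$J{\left(123 \right)} - a{\left(y{\left(2 \right)},102 \right)} = \left(-16 + 123\right)^{2} - \left(-15\right) 102 = 107^{2} - -1530 = 11449 + 1530 = 12979$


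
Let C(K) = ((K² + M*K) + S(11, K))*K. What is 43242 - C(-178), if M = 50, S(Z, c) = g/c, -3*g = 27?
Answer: 4098803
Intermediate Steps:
g = -9 (g = -⅓*27 = -9)
S(Z, c) = -9/c
C(K) = K*(K² - 9/K + 50*K) (C(K) = ((K² + 50*K) - 9/K)*K = (K² - 9/K + 50*K)*K = K*(K² - 9/K + 50*K))
43242 - C(-178) = 43242 - (-9 + (-178)²*(50 - 178)) = 43242 - (-9 + 31684*(-128)) = 43242 - (-9 - 4055552) = 43242 - 1*(-4055561) = 43242 + 4055561 = 4098803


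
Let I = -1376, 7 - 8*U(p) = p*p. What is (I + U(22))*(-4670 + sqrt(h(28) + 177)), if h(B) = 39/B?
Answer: 26817475/4 - 34455*sqrt(3885)/112 ≈ 6.6852e+6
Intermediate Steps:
U(p) = 7/8 - p**2/8 (U(p) = 7/8 - p*p/8 = 7/8 - p**2/8)
(I + U(22))*(-4670 + sqrt(h(28) + 177)) = (-1376 + (7/8 - 1/8*22**2))*(-4670 + sqrt(39/28 + 177)) = (-1376 + (7/8 - 1/8*484))*(-4670 + sqrt(39*(1/28) + 177)) = (-1376 + (7/8 - 121/2))*(-4670 + sqrt(39/28 + 177)) = (-1376 - 477/8)*(-4670 + sqrt(4995/28)) = -11485*(-4670 + 3*sqrt(3885)/14)/8 = 26817475/4 - 34455*sqrt(3885)/112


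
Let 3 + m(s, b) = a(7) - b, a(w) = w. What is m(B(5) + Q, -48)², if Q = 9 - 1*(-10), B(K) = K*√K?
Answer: 2704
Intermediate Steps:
B(K) = K^(3/2)
Q = 19 (Q = 9 + 10 = 19)
m(s, b) = 4 - b (m(s, b) = -3 + (7 - b) = 4 - b)
m(B(5) + Q, -48)² = (4 - 1*(-48))² = (4 + 48)² = 52² = 2704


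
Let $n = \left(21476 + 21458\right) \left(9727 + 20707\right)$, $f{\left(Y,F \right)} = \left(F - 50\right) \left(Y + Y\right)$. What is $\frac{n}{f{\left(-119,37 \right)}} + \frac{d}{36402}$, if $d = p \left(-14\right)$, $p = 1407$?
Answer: $\frac{3963727876625}{9385649} \approx 4.2232 \cdot 10^{5}$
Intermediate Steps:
$f{\left(Y,F \right)} = 2 Y \left(-50 + F\right)$ ($f{\left(Y,F \right)} = \left(-50 + F\right) 2 Y = 2 Y \left(-50 + F\right)$)
$n = 1306653356$ ($n = 42934 \cdot 30434 = 1306653356$)
$d = -19698$ ($d = 1407 \left(-14\right) = -19698$)
$\frac{n}{f{\left(-119,37 \right)}} + \frac{d}{36402} = \frac{1306653356}{2 \left(-119\right) \left(-50 + 37\right)} - \frac{19698}{36402} = \frac{1306653356}{2 \left(-119\right) \left(-13\right)} - \frac{3283}{6067} = \frac{1306653356}{3094} - \frac{3283}{6067} = 1306653356 \cdot \frac{1}{3094} - \frac{3283}{6067} = \frac{653326678}{1547} - \frac{3283}{6067} = \frac{3963727876625}{9385649}$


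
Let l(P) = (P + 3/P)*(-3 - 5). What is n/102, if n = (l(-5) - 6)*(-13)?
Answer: -1261/255 ≈ -4.9451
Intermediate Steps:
l(P) = -24/P - 8*P (l(P) = (P + 3/P)*(-8) = -24/P - 8*P)
n = -2522/5 (n = ((-24/(-5) - 8*(-5)) - 6)*(-13) = ((-24*(-1/5) + 40) - 6)*(-13) = ((24/5 + 40) - 6)*(-13) = (224/5 - 6)*(-13) = (194/5)*(-13) = -2522/5 ≈ -504.40)
n/102 = -2522/5/102 = -2522/5*1/102 = -1261/255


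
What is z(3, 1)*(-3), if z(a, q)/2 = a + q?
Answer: -24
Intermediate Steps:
z(a, q) = 2*a + 2*q (z(a, q) = 2*(a + q) = 2*a + 2*q)
z(3, 1)*(-3) = (2*3 + 2*1)*(-3) = (6 + 2)*(-3) = 8*(-3) = -24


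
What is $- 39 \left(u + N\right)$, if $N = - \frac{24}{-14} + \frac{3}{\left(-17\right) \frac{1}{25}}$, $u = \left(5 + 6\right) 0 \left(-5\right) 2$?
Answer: $\frac{12519}{119} \approx 105.2$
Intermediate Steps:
$u = 0$ ($u = 11 \cdot 0 \left(-5\right) 2 = 0 \left(-5\right) 2 = 0 \cdot 2 = 0$)
$N = - \frac{321}{119}$ ($N = \left(-24\right) \left(- \frac{1}{14}\right) + \frac{3}{\left(-17\right) \frac{1}{25}} = \frac{12}{7} + \frac{3}{- \frac{17}{25}} = \frac{12}{7} + 3 \left(- \frac{25}{17}\right) = \frac{12}{7} - \frac{75}{17} = - \frac{321}{119} \approx -2.6975$)
$- 39 \left(u + N\right) = - 39 \left(0 - \frac{321}{119}\right) = \left(-39\right) \left(- \frac{321}{119}\right) = \frac{12519}{119}$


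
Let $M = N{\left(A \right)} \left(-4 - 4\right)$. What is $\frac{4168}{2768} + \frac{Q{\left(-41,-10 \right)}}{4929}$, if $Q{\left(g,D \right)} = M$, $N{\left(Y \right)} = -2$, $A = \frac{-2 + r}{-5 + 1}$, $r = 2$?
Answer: $\frac{2573545}{1705434} \approx 1.509$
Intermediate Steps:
$A = 0$ ($A = \frac{-2 + 2}{-5 + 1} = \frac{0}{-4} = 0 \left(- \frac{1}{4}\right) = 0$)
$M = 16$ ($M = - 2 \left(-4 - 4\right) = \left(-2\right) \left(-8\right) = 16$)
$Q{\left(g,D \right)} = 16$
$\frac{4168}{2768} + \frac{Q{\left(-41,-10 \right)}}{4929} = \frac{4168}{2768} + \frac{16}{4929} = 4168 \cdot \frac{1}{2768} + 16 \cdot \frac{1}{4929} = \frac{521}{346} + \frac{16}{4929} = \frac{2573545}{1705434}$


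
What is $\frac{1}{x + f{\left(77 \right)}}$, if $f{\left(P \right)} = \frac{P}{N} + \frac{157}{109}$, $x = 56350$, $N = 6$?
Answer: $\frac{654}{36862235} \approx 1.7742 \cdot 10^{-5}$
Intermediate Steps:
$f{\left(P \right)} = \frac{157}{109} + \frac{P}{6}$ ($f{\left(P \right)} = \frac{P}{6} + \frac{157}{109} = \frac{157}{109} + \frac{P}{6}$)
$\frac{1}{x + f{\left(77 \right)}} = \frac{1}{56350 + \left(\frac{157}{109} + \frac{1}{6} \cdot 77\right)} = \frac{1}{56350 + \left(\frac{157}{109} + \frac{77}{6}\right)} = \frac{1}{56350 + \frac{9335}{654}} = \frac{1}{\frac{36862235}{654}} = \frac{654}{36862235}$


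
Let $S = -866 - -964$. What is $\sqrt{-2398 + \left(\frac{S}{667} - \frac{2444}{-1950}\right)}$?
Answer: $\frac{i \sqrt{239899693902}}{10005} \approx 48.955 i$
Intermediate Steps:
$S = 98$ ($S = -866 + 964 = 98$)
$\sqrt{-2398 + \left(\frac{S}{667} - \frac{2444}{-1950}\right)} = \sqrt{-2398 + \left(\frac{98}{667} - \frac{2444}{-1950}\right)} = \sqrt{-2398 + \left(98 \cdot \frac{1}{667} - - \frac{94}{75}\right)} = \sqrt{-2398 + \left(\frac{98}{667} + \frac{94}{75}\right)} = \sqrt{-2398 + \frac{70048}{50025}} = \sqrt{- \frac{119889902}{50025}} = \frac{i \sqrt{239899693902}}{10005}$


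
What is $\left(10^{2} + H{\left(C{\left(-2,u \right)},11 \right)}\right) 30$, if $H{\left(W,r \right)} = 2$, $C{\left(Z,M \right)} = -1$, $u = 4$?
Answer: $3060$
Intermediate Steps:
$\left(10^{2} + H{\left(C{\left(-2,u \right)},11 \right)}\right) 30 = \left(10^{2} + 2\right) 30 = \left(100 + 2\right) 30 = 102 \cdot 30 = 3060$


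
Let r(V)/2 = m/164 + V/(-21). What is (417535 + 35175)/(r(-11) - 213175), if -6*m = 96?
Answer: -389783310/183542941 ≈ -2.1237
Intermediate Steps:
m = -16 (m = -1/6*96 = -16)
r(V) = -8/41 - 2*V/21 (r(V) = 2*(-16/164 + V/(-21)) = 2*(-16*1/164 + V*(-1/21)) = 2*(-4/41 - V/21) = -8/41 - 2*V/21)
(417535 + 35175)/(r(-11) - 213175) = (417535 + 35175)/((-8/41 - 2/21*(-11)) - 213175) = 452710/((-8/41 + 22/21) - 213175) = 452710/(734/861 - 213175) = 452710/(-183542941/861) = 452710*(-861/183542941) = -389783310/183542941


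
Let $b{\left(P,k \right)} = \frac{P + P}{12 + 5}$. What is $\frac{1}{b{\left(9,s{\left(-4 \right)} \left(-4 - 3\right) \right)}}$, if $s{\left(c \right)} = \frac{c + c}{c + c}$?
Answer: $\frac{17}{18} \approx 0.94444$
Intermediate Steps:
$s{\left(c \right)} = 1$ ($s{\left(c \right)} = \frac{2 c}{2 c} = 2 c \frac{1}{2 c} = 1$)
$b{\left(P,k \right)} = \frac{2 P}{17}$
$\frac{1}{b{\left(9,s{\left(-4 \right)} \left(-4 - 3\right) \right)}} = \frac{1}{\frac{2}{17} \cdot 9} = \frac{1}{\frac{18}{17}} = \frac{17}{18}$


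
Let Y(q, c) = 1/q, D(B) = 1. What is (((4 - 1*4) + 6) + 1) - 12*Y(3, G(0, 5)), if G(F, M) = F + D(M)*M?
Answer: 3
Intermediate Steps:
G(F, M) = F + M (G(F, M) = F + 1*M = F + M)
(((4 - 1*4) + 6) + 1) - 12*Y(3, G(0, 5)) = (((4 - 1*4) + 6) + 1) - 12/3 = (((4 - 4) + 6) + 1) - 12*⅓ = ((0 + 6) + 1) - 4 = (6 + 1) - 4 = 7 - 4 = 3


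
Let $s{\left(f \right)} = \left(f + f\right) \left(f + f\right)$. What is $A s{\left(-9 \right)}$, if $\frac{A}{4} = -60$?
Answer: $-77760$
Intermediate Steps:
$A = -240$ ($A = 4 \left(-60\right) = -240$)
$s{\left(f \right)} = 4 f^{2}$ ($s{\left(f \right)} = 2 f 2 f = 4 f^{2}$)
$A s{\left(-9 \right)} = - 240 \cdot 4 \left(-9\right)^{2} = - 240 \cdot 4 \cdot 81 = \left(-240\right) 324 = -77760$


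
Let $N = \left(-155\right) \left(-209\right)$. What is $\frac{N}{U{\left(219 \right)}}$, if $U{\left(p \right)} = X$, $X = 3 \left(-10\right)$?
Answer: $- \frac{6479}{6} \approx -1079.8$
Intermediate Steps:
$X = -30$
$U{\left(p \right)} = -30$
$N = 32395$
$\frac{N}{U{\left(219 \right)}} = \frac{32395}{-30} = 32395 \left(- \frac{1}{30}\right) = - \frac{6479}{6}$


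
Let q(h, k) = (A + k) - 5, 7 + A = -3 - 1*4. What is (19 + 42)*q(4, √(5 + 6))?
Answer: -1159 + 61*√11 ≈ -956.69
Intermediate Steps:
A = -14 (A = -7 + (-3 - 1*4) = -7 + (-3 - 4) = -7 - 7 = -14)
q(h, k) = -19 + k (q(h, k) = (-14 + k) - 5 = -19 + k)
(19 + 42)*q(4, √(5 + 6)) = (19 + 42)*(-19 + √(5 + 6)) = 61*(-19 + √11) = -1159 + 61*√11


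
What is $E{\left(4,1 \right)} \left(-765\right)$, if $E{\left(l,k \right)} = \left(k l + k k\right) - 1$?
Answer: $-3060$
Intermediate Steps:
$E{\left(l,k \right)} = -1 + k^{2} + k l$ ($E{\left(l,k \right)} = \left(k l + k^{2}\right) - 1 = \left(k^{2} + k l\right) - 1 = -1 + k^{2} + k l$)
$E{\left(4,1 \right)} \left(-765\right) = \left(-1 + 1^{2} + 1 \cdot 4\right) \left(-765\right) = \left(-1 + 1 + 4\right) \left(-765\right) = 4 \left(-765\right) = -3060$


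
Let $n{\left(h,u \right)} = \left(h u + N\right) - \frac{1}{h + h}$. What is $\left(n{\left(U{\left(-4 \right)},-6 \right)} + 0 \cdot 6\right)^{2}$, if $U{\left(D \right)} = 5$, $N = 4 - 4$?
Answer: $\frac{90601}{100} \approx 906.01$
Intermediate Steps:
$N = 0$
$n{\left(h,u \right)} = - \frac{1}{2 h} + h u$ ($n{\left(h,u \right)} = \left(h u + 0\right) - \frac{1}{h + h} = h u - \frac{1}{2 h} = - \frac{1}{2 h} + h u$)
$\left(n{\left(U{\left(-4 \right)},-6 \right)} + 0 \cdot 6\right)^{2} = \left(\left(- \frac{1}{2 \cdot 5} + 5 \left(-6\right)\right) + 0 \cdot 6\right)^{2} = \left(\left(\left(- \frac{1}{2}\right) \frac{1}{5} - 30\right) + 0\right)^{2} = \left(\left(- \frac{1}{10} - 30\right) + 0\right)^{2} = \left(- \frac{301}{10} + 0\right)^{2} = \left(- \frac{301}{10}\right)^{2} = \frac{90601}{100}$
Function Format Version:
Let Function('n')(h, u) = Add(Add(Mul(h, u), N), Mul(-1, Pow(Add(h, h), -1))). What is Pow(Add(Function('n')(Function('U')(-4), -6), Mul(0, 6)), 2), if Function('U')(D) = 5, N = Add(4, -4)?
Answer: Rational(90601, 100) ≈ 906.01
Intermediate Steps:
N = 0
Function('n')(h, u) = Add(Mul(Rational(-1, 2), Pow(h, -1)), Mul(h, u)) (Function('n')(h, u) = Add(Add(Mul(h, u), 0), Mul(-1, Pow(Add(h, h), -1))) = Add(Mul(h, u), Mul(-1, Pow(Mul(2, h), -1))) = Add(Mul(h, u), Mul(-1, Mul(Rational(1, 2), Pow(h, -1)))) = Add(Mul(h, u), Mul(Rational(-1, 2), Pow(h, -1))) = Add(Mul(Rational(-1, 2), Pow(h, -1)), Mul(h, u)))
Pow(Add(Function('n')(Function('U')(-4), -6), Mul(0, 6)), 2) = Pow(Add(Add(Mul(Rational(-1, 2), Pow(5, -1)), Mul(5, -6)), Mul(0, 6)), 2) = Pow(Add(Add(Mul(Rational(-1, 2), Rational(1, 5)), -30), 0), 2) = Pow(Add(Add(Rational(-1, 10), -30), 0), 2) = Pow(Add(Rational(-301, 10), 0), 2) = Pow(Rational(-301, 10), 2) = Rational(90601, 100)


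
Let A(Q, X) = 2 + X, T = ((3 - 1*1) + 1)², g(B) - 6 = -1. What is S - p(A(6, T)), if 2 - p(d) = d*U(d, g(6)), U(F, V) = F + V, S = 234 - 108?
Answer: 300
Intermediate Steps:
g(B) = 5 (g(B) = 6 - 1 = 5)
T = 9 (T = ((3 - 1) + 1)² = (2 + 1)² = 3² = 9)
S = 126
p(d) = 2 - d*(5 + d) (p(d) = 2 - d*(d + 5) = 2 - d*(5 + d))
S - p(A(6, T)) = 126 - (2 - (2 + 9)*(5 + (2 + 9))) = 126 - (2 - 1*11*(5 + 11)) = 126 - (2 - 1*11*16) = 126 - (2 - 176) = 126 - 1*(-174) = 126 + 174 = 300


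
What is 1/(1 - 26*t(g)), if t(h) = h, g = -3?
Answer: 1/79 ≈ 0.012658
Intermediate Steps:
1/(1 - 26*t(g)) = 1/(1 - 26*(-3)) = 1/(1 + 78) = 1/79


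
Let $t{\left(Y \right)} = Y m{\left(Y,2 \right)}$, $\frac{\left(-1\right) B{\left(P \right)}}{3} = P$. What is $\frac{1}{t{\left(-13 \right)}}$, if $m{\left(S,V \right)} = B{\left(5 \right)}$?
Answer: $\frac{1}{195} \approx 0.0051282$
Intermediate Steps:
$B{\left(P \right)} = - 3 P$
$m{\left(S,V \right)} = -15$ ($m{\left(S,V \right)} = \left(-3\right) 5 = -15$)
$t{\left(Y \right)} = - 15 Y$ ($t{\left(Y \right)} = Y \left(-15\right) = - 15 Y$)
$\frac{1}{t{\left(-13 \right)}} = \frac{1}{\left(-15\right) \left(-13\right)} = \frac{1}{195}$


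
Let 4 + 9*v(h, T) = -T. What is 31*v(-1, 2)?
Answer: -62/3 ≈ -20.667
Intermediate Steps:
v(h, T) = -4/9 - T/9 (v(h, T) = -4/9 + (-T)/9 = -4/9 - T/9)
31*v(-1, 2) = 31*(-4/9 - 1/9*2) = 31*(-4/9 - 2/9) = 31*(-2/3) = -62/3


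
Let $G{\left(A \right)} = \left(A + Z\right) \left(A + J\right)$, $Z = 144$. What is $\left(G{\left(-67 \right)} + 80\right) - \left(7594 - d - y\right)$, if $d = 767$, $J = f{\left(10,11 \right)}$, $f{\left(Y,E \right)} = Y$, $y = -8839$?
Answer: $-19975$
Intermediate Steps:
$J = 10$
$G{\left(A \right)} = \left(10 + A\right) \left(144 + A\right)$ ($G{\left(A \right)} = \left(A + 144\right) \left(A + 10\right) = \left(144 + A\right) \left(10 + A\right) = \left(10 + A\right) \left(144 + A\right)$)
$\left(G{\left(-67 \right)} + 80\right) - \left(7594 - d - y\right) = \left(\left(1440 + \left(-67\right)^{2} + 154 \left(-67\right)\right) + 80\right) + \left(\left(-8839 + 767\right) - 7594\right) = \left(\left(1440 + 4489 - 10318\right) + 80\right) - 15666 = \left(-4389 + 80\right) - 15666 = -4309 - 15666 = -19975$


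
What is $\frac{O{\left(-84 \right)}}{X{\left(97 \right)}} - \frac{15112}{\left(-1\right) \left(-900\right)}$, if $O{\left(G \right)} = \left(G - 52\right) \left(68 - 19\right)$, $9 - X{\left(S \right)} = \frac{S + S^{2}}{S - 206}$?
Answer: $- \frac{203054486}{2359575} \approx -86.056$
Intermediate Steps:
$X{\left(S \right)} = 9 - \frac{S + S^{2}}{-206 + S}$ ($X{\left(S \right)} = 9 - \frac{S + S^{2}}{S - 206} = 9 - \frac{S + S^{2}}{-206 + S}$)
$O{\left(G \right)} = -2548 + 49 G$ ($O{\left(G \right)} = \left(-52 + G\right) 49 = -2548 + 49 G$)
$\frac{O{\left(-84 \right)}}{X{\left(97 \right)}} - \frac{15112}{\left(-1\right) \left(-900\right)} = \frac{-2548 + 49 \left(-84\right)}{\frac{1}{-206 + 97} \left(-1854 - 97^{2} + 8 \cdot 97\right)} - \frac{15112}{\left(-1\right) \left(-900\right)} = \frac{-2548 - 4116}{\frac{1}{-109} \left(-1854 - 9409 + 776\right)} - \frac{15112}{900} = - \frac{6664}{\left(- \frac{1}{109}\right) \left(-1854 - 9409 + 776\right)} - \frac{3778}{225} = - \frac{6664}{\left(- \frac{1}{109}\right) \left(-10487\right)} - \frac{3778}{225} = - \frac{6664}{\frac{10487}{109}} - \frac{3778}{225} = \left(-6664\right) \frac{109}{10487} - \frac{3778}{225} = - \frac{726376}{10487} - \frac{3778}{225} = - \frac{203054486}{2359575}$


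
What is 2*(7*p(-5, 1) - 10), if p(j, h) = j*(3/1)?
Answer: -230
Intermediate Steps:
p(j, h) = 3*j (p(j, h) = j*(3*1) = j*3 = 3*j)
2*(7*p(-5, 1) - 10) = 2*(7*(3*(-5)) - 10) = 2*(7*(-15) - 10) = 2*(-105 - 10) = 2*(-115) = -230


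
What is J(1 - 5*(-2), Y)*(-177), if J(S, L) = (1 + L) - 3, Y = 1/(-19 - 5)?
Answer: 2891/8 ≈ 361.38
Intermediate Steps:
Y = -1/24 (Y = 1/(-24) = -1/24 ≈ -0.041667)
J(S, L) = -2 + L
J(1 - 5*(-2), Y)*(-177) = (-2 - 1/24)*(-177) = -49/24*(-177) = 2891/8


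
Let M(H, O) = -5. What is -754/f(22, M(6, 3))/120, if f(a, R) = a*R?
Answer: 377/6600 ≈ 0.057121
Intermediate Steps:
f(a, R) = R*a
-754/f(22, M(6, 3))/120 = -754/((-5*22))/120 = -754/(-110)*(1/120) = -754*(-1/110)*(1/120) = (377/55)*(1/120) = 377/6600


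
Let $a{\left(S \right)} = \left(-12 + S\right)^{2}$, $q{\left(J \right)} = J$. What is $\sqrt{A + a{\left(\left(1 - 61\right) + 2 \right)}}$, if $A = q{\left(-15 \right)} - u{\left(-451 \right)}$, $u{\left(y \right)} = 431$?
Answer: $\sqrt{4454} \approx 66.738$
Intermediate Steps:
$A = -446$ ($A = -15 - 431 = -446$)
$\sqrt{A + a{\left(\left(1 - 61\right) + 2 \right)}} = \sqrt{-446 + \left(-12 + \left(\left(1 - 61\right) + 2\right)\right)^{2}} = \sqrt{-446 + \left(-12 + \left(-60 + 2\right)\right)^{2}} = \sqrt{-446 + \left(-12 - 58\right)^{2}} = \sqrt{-446 + \left(-70\right)^{2}} = \sqrt{-446 + 4900} = \sqrt{4454}$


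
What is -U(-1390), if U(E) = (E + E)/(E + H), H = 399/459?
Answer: -425340/212537 ≈ -2.0013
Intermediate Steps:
H = 133/153 (H = 399*(1/459) = 133/153 ≈ 0.86928)
U(E) = 2*E/(133/153 + E) (U(E) = (E + E)/(E + 133/153) = (2*E)/(133/153 + E) = 2*E/(133/153 + E))
-U(-1390) = -306*(-1390)/(133 + 153*(-1390)) = -306*(-1390)/(133 - 212670) = -306*(-1390)/(-212537) = -306*(-1390)*(-1)/212537 = -1*425340/212537 = -425340/212537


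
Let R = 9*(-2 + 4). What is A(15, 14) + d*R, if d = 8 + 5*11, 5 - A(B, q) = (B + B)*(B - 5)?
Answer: 839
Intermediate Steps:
R = 18 (R = 9*2 = 18)
A(B, q) = 5 - 2*B*(-5 + B) (A(B, q) = 5 - (B + B)*(B - 5) = 5 - 2*B*(-5 + B))
d = 63 (d = 8 + 55 = 63)
A(15, 14) + d*R = (5 - 2*15**2 + 10*15) + 63*18 = (5 - 2*225 + 150) + 1134 = (5 - 450 + 150) + 1134 = -295 + 1134 = 839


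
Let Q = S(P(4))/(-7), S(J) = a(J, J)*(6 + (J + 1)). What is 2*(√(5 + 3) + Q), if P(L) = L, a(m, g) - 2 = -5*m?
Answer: 396/7 + 4*√2 ≈ 62.228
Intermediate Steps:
a(m, g) = 2 - 5*m
S(J) = (2 - 5*J)*(7 + J) (S(J) = (2 - 5*J)*(6 + (J + 1)) = (2 - 5*J)*(6 + (1 + J)) = (2 - 5*J)*(7 + J))
Q = 198/7 (Q = -(-2 + 5*4)*(7 + 4)/(-7) = -1*(-2 + 20)*11*(-⅐) = -1*18*11*(-⅐) = -198*(-⅐) = 198/7 ≈ 28.286)
2*(√(5 + 3) + Q) = 2*(√(5 + 3) + 198/7) = 2*(√8 + 198/7) = 2*(2*√2 + 198/7) = 2*(198/7 + 2*√2) = 396/7 + 4*√2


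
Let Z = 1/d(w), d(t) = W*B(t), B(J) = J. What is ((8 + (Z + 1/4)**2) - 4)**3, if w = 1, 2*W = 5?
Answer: 5535839609/64000000 ≈ 86.497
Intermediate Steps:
W = 5/2 (W = (1/2)*5 = 5/2 ≈ 2.5000)
d(t) = 5*t/2
Z = 2/5 (Z = 1/((5/2)*1) = 1/(5/2) = 2/5 ≈ 0.40000)
((8 + (Z + 1/4)**2) - 4)**3 = ((8 + (2/5 + 1/4)**2) - 4)**3 = ((8 + (13/20)**2) - 4)**3 = ((8 + 169/400) - 4)**3 = (3369/400 - 4)**3 = (1769/400)**3 = 5535839609/64000000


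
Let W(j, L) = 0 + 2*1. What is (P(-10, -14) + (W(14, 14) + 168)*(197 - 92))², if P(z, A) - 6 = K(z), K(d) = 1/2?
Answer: 1275418369/4 ≈ 3.1885e+8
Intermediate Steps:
K(d) = ½
P(z, A) = 13/2 (P(z, A) = 6 + ½ = 13/2)
W(j, L) = 2 (W(j, L) = 0 + 2 = 2)
(P(-10, -14) + (W(14, 14) + 168)*(197 - 92))² = (13/2 + (2 + 168)*(197 - 92))² = (13/2 + 170*105)² = (13/2 + 17850)² = (35713/2)² = 1275418369/4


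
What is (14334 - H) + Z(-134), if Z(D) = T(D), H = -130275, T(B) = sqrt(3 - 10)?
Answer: 144609 + I*sqrt(7) ≈ 1.4461e+5 + 2.6458*I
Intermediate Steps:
T(B) = I*sqrt(7) (T(B) = sqrt(-7) = I*sqrt(7))
Z(D) = I*sqrt(7)
(14334 - H) + Z(-134) = (14334 - 1*(-130275)) + I*sqrt(7) = (14334 + 130275) + I*sqrt(7) = 144609 + I*sqrt(7)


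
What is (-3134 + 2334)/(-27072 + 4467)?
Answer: 160/4521 ≈ 0.035390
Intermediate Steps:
(-3134 + 2334)/(-27072 + 4467) = -800/(-22605) = -800*(-1/22605) = 160/4521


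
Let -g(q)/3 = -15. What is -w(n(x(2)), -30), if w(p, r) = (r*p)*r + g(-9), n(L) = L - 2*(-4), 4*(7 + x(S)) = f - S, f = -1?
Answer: -270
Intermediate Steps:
x(S) = -29/4 - S/4 (x(S) = -7 + (-1 - S)/4 = -7 + (-¼ - S/4) = -29/4 - S/4)
n(L) = 8 + L (n(L) = L + 8 = 8 + L)
g(q) = 45 (g(q) = -3*(-15) = 45)
w(p, r) = 45 + p*r² (w(p, r) = (r*p)*r + 45 = (p*r)*r + 45 = p*r² + 45 = 45 + p*r²)
-w(n(x(2)), -30) = -(45 + (8 + (-29/4 - ¼*2))*(-30)²) = -(45 + (8 + (-29/4 - ½))*900) = -(45 + (8 - 31/4)*900) = -(45 + (¼)*900) = -(45 + 225) = -1*270 = -270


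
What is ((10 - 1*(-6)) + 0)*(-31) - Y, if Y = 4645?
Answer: -5141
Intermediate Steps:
((10 - 1*(-6)) + 0)*(-31) - Y = ((10 - 1*(-6)) + 0)*(-31) - 1*4645 = ((10 + 6) + 0)*(-31) - 4645 = (16 + 0)*(-31) - 4645 = 16*(-31) - 4645 = -496 - 4645 = -5141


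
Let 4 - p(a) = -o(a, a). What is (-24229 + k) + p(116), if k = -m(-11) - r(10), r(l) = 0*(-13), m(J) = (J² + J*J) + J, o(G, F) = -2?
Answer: -24458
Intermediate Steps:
m(J) = J + 2*J² (m(J) = (J² + J²) + J = 2*J² + J = J + 2*J²)
r(l) = 0
k = -231 (k = -(-11)*(1 + 2*(-11)) - 1*0 = -(-11)*(1 - 22) + 0 = -(-11)*(-21) + 0 = -1*231 + 0 = -231 + 0 = -231)
p(a) = 2 (p(a) = 4 - (-1)*(-2) = 4 - 1*2 = 4 - 2 = 2)
(-24229 + k) + p(116) = (-24229 - 231) + 2 = -24460 + 2 = -24458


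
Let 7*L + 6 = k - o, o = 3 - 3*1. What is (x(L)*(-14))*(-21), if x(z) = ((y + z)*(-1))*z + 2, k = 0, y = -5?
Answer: -888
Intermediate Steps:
o = 0 (o = 3 - 3 = 0)
L = -6/7 (L = -6/7 + (0 - 1*0)/7 = -6/7 + (0 + 0)/7 = -6/7 + (⅐)*0 = -6/7 + 0 = -6/7 ≈ -0.85714)
x(z) = 2 + z*(5 - z) (x(z) = ((-5 + z)*(-1))*z + 2 = (5 - z)*z + 2 = z*(5 - z) + 2 = 2 + z*(5 - z))
(x(L)*(-14))*(-21) = ((2 - (-6/7)² + 5*(-6/7))*(-14))*(-21) = ((2 - 1*36/49 - 30/7)*(-14))*(-21) = ((2 - 36/49 - 30/7)*(-14))*(-21) = -148/49*(-14)*(-21) = (296/7)*(-21) = -888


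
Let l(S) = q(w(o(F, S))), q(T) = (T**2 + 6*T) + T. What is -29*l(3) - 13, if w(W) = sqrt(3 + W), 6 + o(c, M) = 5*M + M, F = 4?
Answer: -448 - 203*sqrt(15) ≈ -1234.2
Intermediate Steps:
o(c, M) = -6 + 6*M (o(c, M) = -6 + (5*M + M) = -6 + 6*M)
q(T) = T**2 + 7*T
l(S) = sqrt(-3 + 6*S)*(7 + sqrt(-3 + 6*S)) (l(S) = sqrt(3 + (-6 + 6*S))*(7 + sqrt(3 + (-6 + 6*S))) = sqrt(-3 + 6*S)*(7 + sqrt(-3 + 6*S)))
-29*l(3) - 13 = -29*(-3 + 6*3 + 7*sqrt(-3 + 6*3)) - 13 = -29*(-3 + 18 + 7*sqrt(-3 + 18)) - 13 = -29*(-3 + 18 + 7*sqrt(15)) - 13 = -29*(15 + 7*sqrt(15)) - 13 = (-435 - 203*sqrt(15)) - 13 = -448 - 203*sqrt(15)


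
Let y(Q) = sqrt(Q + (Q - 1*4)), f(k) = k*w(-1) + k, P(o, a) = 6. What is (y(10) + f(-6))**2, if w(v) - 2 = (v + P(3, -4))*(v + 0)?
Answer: 256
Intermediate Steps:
w(v) = 2 + v*(6 + v) (w(v) = 2 + (v + 6)*(v + 0) = 2 + (6 + v)*v = 2 + v*(6 + v))
f(k) = -2*k (f(k) = k*(2 + (-1)**2 + 6*(-1)) + k = k*(2 + 1 - 6) + k = k*(-3) + k = -3*k + k = -2*k)
y(Q) = sqrt(-4 + 2*Q) (y(Q) = sqrt(Q + (Q - 4)) = sqrt(Q + (-4 + Q)) = sqrt(-4 + 2*Q))
(y(10) + f(-6))**2 = (sqrt(-4 + 2*10) - 2*(-6))**2 = (sqrt(-4 + 20) + 12)**2 = (sqrt(16) + 12)**2 = (4 + 12)**2 = 16**2 = 256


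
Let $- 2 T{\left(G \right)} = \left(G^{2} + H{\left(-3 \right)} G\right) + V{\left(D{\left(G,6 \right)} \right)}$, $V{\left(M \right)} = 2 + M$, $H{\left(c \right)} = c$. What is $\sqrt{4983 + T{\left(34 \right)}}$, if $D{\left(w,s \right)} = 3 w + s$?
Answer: $3 \sqrt{489} \approx 66.34$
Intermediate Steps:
$D{\left(w,s \right)} = s + 3 w$
$T{\left(G \right)} = -4 - \frac{G^{2}}{2}$ ($T{\left(G \right)} = - \frac{\left(G^{2} - 3 G\right) + \left(2 + \left(6 + 3 G\right)\right)}{2} = - \frac{\left(G^{2} - 3 G\right) + \left(8 + 3 G\right)}{2} = - \frac{8 + G^{2}}{2} = -4 - \frac{G^{2}}{2}$)
$\sqrt{4983 + T{\left(34 \right)}} = \sqrt{4983 - \left(4 + \frac{34^{2}}{2}\right)} = \sqrt{4983 - 582} = \sqrt{4401} = 3 \sqrt{489}$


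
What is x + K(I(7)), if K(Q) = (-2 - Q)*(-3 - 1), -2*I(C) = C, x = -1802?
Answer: -1808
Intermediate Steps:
I(C) = -C/2
K(Q) = 8 + 4*Q (K(Q) = (-2 - Q)*(-4) = 8 + 4*Q)
x + K(I(7)) = -1802 + (8 + 4*(-½*7)) = -1802 + (8 + 4*(-7/2)) = -1802 + (8 - 14) = -1802 - 6 = -1808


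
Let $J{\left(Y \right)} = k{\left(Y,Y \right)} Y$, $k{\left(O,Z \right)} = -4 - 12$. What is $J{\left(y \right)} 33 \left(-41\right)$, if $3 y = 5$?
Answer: $36080$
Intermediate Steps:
$y = \frac{5}{3}$ ($y = \frac{1}{3} \cdot 5 = \frac{5}{3} \approx 1.6667$)
$k{\left(O,Z \right)} = -16$ ($k{\left(O,Z \right)} = -4 - 12 = -16$)
$J{\left(Y \right)} = - 16 Y$
$J{\left(y \right)} 33 \left(-41\right) = \left(-16\right) \frac{5}{3} \cdot 33 \left(-41\right) = \left(- \frac{80}{3}\right) 33 \left(-41\right) = \left(-880\right) \left(-41\right) = 36080$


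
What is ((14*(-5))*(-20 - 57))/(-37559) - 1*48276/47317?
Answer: -2068236914/1777179203 ≈ -1.1638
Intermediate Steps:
((14*(-5))*(-20 - 57))/(-37559) - 1*48276/47317 = -70*(-77)*(-1/37559) - 48276*1/47317 = 5390*(-1/37559) - 48276/47317 = -5390/37559 - 48276/47317 = -2068236914/1777179203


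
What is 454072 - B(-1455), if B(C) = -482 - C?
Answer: 453099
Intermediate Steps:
454072 - B(-1455) = 454072 - (-482 - 1*(-1455)) = 454072 - (-482 + 1455) = 454072 - 1*973 = 454072 - 973 = 453099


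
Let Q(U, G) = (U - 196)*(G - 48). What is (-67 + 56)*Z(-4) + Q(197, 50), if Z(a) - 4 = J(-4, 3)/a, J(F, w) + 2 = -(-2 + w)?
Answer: -201/4 ≈ -50.250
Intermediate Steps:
J(F, w) = -w (J(F, w) = -2 - (-2 + w) = -2 + (2 - w) = -w)
Z(a) = 4 - 3/a (Z(a) = 4 + (-1*3)/a = 4 - 3/a)
Q(U, G) = (-196 + U)*(-48 + G)
(-67 + 56)*Z(-4) + Q(197, 50) = (-67 + 56)*(4 - 3/(-4)) + (9408 - 196*50 - 48*197 + 50*197) = -11*(4 - 3*(-1/4)) + (9408 - 9800 - 9456 + 9850) = -11*(4 + 3/4) + 2 = -11*19/4 + 2 = -209/4 + 2 = -201/4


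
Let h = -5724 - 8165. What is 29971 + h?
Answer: 16082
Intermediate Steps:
h = -13889
29971 + h = 29971 - 13889 = 16082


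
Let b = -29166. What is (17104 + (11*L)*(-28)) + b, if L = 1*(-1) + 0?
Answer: -11754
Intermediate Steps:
L = -1 (L = -1 + 0 = -1)
(17104 + (11*L)*(-28)) + b = (17104 + (11*(-1))*(-28)) - 29166 = (17104 - 11*(-28)) - 29166 = (17104 + 308) - 29166 = 17412 - 29166 = -11754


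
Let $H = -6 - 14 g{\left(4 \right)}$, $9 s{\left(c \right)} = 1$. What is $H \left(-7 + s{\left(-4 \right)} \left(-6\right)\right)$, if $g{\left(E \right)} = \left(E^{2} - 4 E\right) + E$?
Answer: $\frac{1426}{3} \approx 475.33$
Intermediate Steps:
$s{\left(c \right)} = \frac{1}{9}$ ($s{\left(c \right)} = \frac{1}{9} \cdot 1 = \frac{1}{9}$)
$g{\left(E \right)} = E^{2} - 3 E$
$H = -62$ ($H = -6 - 14 \cdot 4 \left(-3 + 4\right) = -6 - 14 \cdot 4 \cdot 1 = -6 - 56 = -62$)
$H \left(-7 + s{\left(-4 \right)} \left(-6\right)\right) = - 62 \left(-7 + \frac{1}{9} \left(-6\right)\right) = - 62 \left(-7 - \frac{2}{3}\right) = \left(-62\right) \left(- \frac{23}{3}\right) = \frac{1426}{3}$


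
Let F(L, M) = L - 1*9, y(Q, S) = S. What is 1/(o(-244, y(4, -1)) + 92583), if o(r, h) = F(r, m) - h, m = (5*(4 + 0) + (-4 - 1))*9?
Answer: 1/92331 ≈ 1.0831e-5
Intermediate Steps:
m = 135 (m = (5*4 - 5)*9 = (20 - 5)*9 = 15*9 = 135)
F(L, M) = -9 + L (F(L, M) = L - 9 = -9 + L)
o(r, h) = -9 + r - h (o(r, h) = (-9 + r) - h = -9 + r - h)
1/(o(-244, y(4, -1)) + 92583) = 1/((-9 - 244 - 1*(-1)) + 92583) = 1/((-9 - 244 + 1) + 92583) = 1/(-252 + 92583) = 1/92331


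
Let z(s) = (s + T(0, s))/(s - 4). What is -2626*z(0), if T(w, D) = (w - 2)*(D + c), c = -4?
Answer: 5252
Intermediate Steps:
T(w, D) = (-4 + D)*(-2 + w) (T(w, D) = (w - 2)*(D - 4) = (-2 + w)*(-4 + D) = (-4 + D)*(-2 + w))
z(s) = (8 - s)/(-4 + s) (z(s) = (s + (8 - 4*0 - 2*s + s*0))/(s - 4) = (s + (8 + 0 - 2*s + 0))/(-4 + s) = (s + (8 - 2*s))/(-4 + s) = (8 - s)/(-4 + s))
-2626*z(0) = -2626*(8 - 1*0)/(-4 + 0) = -2626*(8 + 0)/(-4) = -(-1313)*8/2 = -2626*(-2) = 5252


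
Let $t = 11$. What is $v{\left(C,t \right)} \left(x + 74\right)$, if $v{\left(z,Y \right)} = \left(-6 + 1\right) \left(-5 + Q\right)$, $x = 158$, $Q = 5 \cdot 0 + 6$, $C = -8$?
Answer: $-1160$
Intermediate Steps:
$Q = 6$ ($Q = 0 + 6 = 6$)
$v{\left(z,Y \right)} = -5$ ($v{\left(z,Y \right)} = \left(-6 + 1\right) \left(-5 + 6\right) = \left(-5\right) 1 = -5$)
$v{\left(C,t \right)} \left(x + 74\right) = - 5 \left(158 + 74\right) = \left(-5\right) 232 = -1160$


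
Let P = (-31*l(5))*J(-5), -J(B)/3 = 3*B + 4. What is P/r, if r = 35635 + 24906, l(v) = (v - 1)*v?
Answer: -20460/60541 ≈ -0.33795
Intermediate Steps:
l(v) = v*(-1 + v) (l(v) = (-1 + v)*v = v*(-1 + v))
r = 60541
J(B) = -12 - 9*B (J(B) = -3*(3*B + 4) = -3*(4 + 3*B) = -12 - 9*B)
P = -20460 (P = (-155*(-1 + 5))*(-12 - 9*(-5)) = (-155*4)*(-12 + 45) = -31*20*33 = -620*33 = -20460)
P/r = -20460/60541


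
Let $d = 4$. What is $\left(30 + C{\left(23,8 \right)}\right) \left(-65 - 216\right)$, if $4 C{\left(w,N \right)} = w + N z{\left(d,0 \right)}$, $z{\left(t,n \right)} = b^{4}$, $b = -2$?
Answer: $- \frac{76151}{4} \approx -19038.0$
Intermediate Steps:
$z{\left(t,n \right)} = 16$ ($z{\left(t,n \right)} = \left(-2\right)^{4} = 16$)
$C{\left(w,N \right)} = 4 N + \frac{w}{4}$ ($C{\left(w,N \right)} = \frac{w + N 16}{4} = \frac{w + 16 N}{4} = 4 N + \frac{w}{4}$)
$\left(30 + C{\left(23,8 \right)}\right) \left(-65 - 216\right) = \left(30 + \left(4 \cdot 8 + \frac{1}{4} \cdot 23\right)\right) \left(-65 - 216\right) = \left(30 + \left(32 + \frac{23}{4}\right)\right) \left(-65 - 216\right) = \left(30 + \frac{151}{4}\right) \left(-281\right) = \frac{271}{4} \left(-281\right) = - \frac{76151}{4}$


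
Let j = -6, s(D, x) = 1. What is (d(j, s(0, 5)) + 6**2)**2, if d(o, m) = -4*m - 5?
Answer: 729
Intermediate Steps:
d(o, m) = -5 - 4*m
(d(j, s(0, 5)) + 6**2)**2 = ((-5 - 4*1) + 6**2)**2 = ((-5 - 4) + 36)**2 = (-9 + 36)**2 = 27**2 = 729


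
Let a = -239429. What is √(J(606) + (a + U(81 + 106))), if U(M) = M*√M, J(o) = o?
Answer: √(-238823 + 187*√187) ≈ 486.07*I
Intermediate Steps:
U(M) = M^(3/2)
√(J(606) + (a + U(81 + 106))) = √(606 + (-239429 + (81 + 106)^(3/2))) = √(606 + (-239429 + 187^(3/2))) = √(606 + (-239429 + 187*√187)) = √(-238823 + 187*√187)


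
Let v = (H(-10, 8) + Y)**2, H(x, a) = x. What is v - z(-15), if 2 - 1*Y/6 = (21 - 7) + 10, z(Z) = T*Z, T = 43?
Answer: 20809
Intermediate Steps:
z(Z) = 43*Z
Y = -132 (Y = 12 - 6*((21 - 7) + 10) = 12 - 6*(14 + 10) = 12 - 6*24 = 12 - 144 = -132)
v = 20164 (v = (-10 - 132)**2 = (-142)**2 = 20164)
v - z(-15) = 20164 - 43*(-15) = 20164 - 1*(-645) = 20164 + 645 = 20809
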